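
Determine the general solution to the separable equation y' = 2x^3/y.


Separate variables: y dy = 2x^3 dx.
Integrate both sides: y²/2 = (1/2)x^4 + C₀.
Multiply by 2: y² = x^4 + C.


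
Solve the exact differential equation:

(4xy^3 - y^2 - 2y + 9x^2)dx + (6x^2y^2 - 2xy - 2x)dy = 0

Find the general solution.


Check exactness: ∂M/∂y = 12xy^2 - 2y - 2 and ∂N/∂x = 12xy^2 - 2y - 2; equal, so the equation is exact.
Integrate M with respect to x (treating y as constant): ∫M dx = 2x^2y^3 - xy^2 - 2xy + 3x^3 + h(y).
Differentiate w.r.t. y and set equal to N: all terms match, so h'(y) = 0 and h is a constant absorbed into C.
General solution: 2x^2y^3 - xy^2 - 2xy + 3x^3 = C.


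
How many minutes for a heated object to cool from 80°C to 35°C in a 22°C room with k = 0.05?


From T(t) = T_a + (T₀ - T_a)e^(-kt), set T(t) = 35:
(35 - 22) / (80 - 22) = e^(-0.05t), so t = -ln(0.224)/0.05 ≈ 29.9 minutes.


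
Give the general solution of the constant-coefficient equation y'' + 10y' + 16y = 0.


Characteristic equation: r² + 10r + 16 = 0.
Factor: (r + 8)(r + 2) = 0 ⇒ r = -8, -2 (distinct real).
General solution: y = C₁e^(-8x) + C₂e^(-2x).


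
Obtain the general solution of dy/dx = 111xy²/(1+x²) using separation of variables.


Separate: dy/y² = 111x/(1+x²) dx.
Integrate LHS: ∫ dy/y² = -1/y.
Integrate RHS via u = 1+x²: (111/2)ln(1+x²) + C.
Result: -1/y = (111/2)ln(1+x²) + C.


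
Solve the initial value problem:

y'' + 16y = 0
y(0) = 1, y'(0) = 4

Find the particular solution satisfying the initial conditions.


Characteristic roots of r² + 16 = 0 are ±4i, so y = C₁cos(4x) + C₂sin(4x).
Apply y(0) = 1: C₁ = 1. Differentiate and apply y'(0) = 4: 4·C₂ = 4, so C₂ = 1.
Particular solution: y = cos(4x) + sin(4x).


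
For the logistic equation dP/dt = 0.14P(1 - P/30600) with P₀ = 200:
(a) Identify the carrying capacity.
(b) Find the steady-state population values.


Logistic ODE dP/dt = 0.14P(1 - P/30600) has equilibria where dP/dt = 0, i.e. P = 0 or P = 30600.
The coefficient (1 - P/K) = 0 when P = K, identifying K = 30600 as the carrying capacity.
(a) K = 30600; (b) equilibria P = 0 and P = 30600.


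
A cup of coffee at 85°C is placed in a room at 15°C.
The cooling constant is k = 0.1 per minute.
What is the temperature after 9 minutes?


Newton's law: dT/dt = -k(T - T_a) has solution T(t) = T_a + (T₀ - T_a)e^(-kt).
Plug in T_a = 15, T₀ = 85, k = 0.1, t = 9: T(9) = 15 + (70)e^(-0.90) ≈ 43.5°C.


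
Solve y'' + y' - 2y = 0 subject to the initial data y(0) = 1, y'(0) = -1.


Characteristic roots of r² + r - 2 = 0 are -2, 1.
General solution y = c₁ e^(-2x) + c₂ e^(x).
Apply y(0) = 1: c₁ + c₂ = 1. Apply y'(0) = -1: -2 c₁ + 1 c₂ = -1.
Solve: c₁ = 2/3, c₂ = 1/3.
Particular solution: y = (2/3)e^(-2x) + (1/3)e^(x).


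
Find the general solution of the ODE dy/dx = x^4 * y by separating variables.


Separate variables: dy/y = x^4 dx.
Integrate: ln|y| = (1/5)x^5 + C₀.
Exponentiate: y = Ce^((1/5)x^5).


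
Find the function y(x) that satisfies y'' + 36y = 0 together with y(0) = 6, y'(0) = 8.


Characteristic roots of r² + 36 = 0 are ±6i, so y = C₁cos(6x) + C₂sin(6x).
Apply y(0) = 6: C₁ = 6. Differentiate and apply y'(0) = 8: 6·C₂ = 8, so C₂ = 4/3.
Particular solution: y = 6cos(6x) + (4/3)sin(6x).


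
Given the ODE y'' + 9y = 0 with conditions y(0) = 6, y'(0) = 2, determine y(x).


Characteristic roots of r² + 9 = 0 are ±3i, so y = C₁cos(3x) + C₂sin(3x).
Apply y(0) = 6: C₁ = 6. Differentiate and apply y'(0) = 2: 3·C₂ = 2, so C₂ = 2/3.
Particular solution: y = 6cos(3x) + (2/3)sin(3x).


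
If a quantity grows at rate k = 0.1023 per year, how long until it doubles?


Exponential growth: P(t) = P₀ e^(0.1023t). Set P(t)/P₀ = 2: e^(0.1023t) = 2.
Solve: t = ln(2)/0.1023 ≈ 6.78 years.


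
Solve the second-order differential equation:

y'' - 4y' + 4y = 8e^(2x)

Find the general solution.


Characteristic polynomial (r - 2)² = 0; repeated root r = 2.
y_h = (C₁ + C₂x)e^(2x). Forcing matches the repeated root (resonance), so try y_p = Ax² e^(2x).
Substitute and solve for A: 2A = 8, so A = 4.
General solution: y = (C₁ + C₂x + 4x²)e^(2x).


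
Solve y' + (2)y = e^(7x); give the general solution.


P(x) = 2 ⇒ μ = e^(2x).
(μ y)' = e^(9x) ⇒ μ y = e^(9x)/9 + C.
Divide by μ: y = (1/9)e^(7x) + Ce^(-2x).


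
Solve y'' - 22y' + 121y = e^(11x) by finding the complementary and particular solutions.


Characteristic polynomial (r - 11)² = 0; repeated root r = 11.
y_h = (C₁ + C₂x)e^(11x). Forcing matches the repeated root (resonance), so try y_p = Ax² e^(11x).
Substitute and solve for A: 2A = 1, so A = 1/2.
General solution: y = (C₁ + C₂x + (1/2)x²)e^(11x).


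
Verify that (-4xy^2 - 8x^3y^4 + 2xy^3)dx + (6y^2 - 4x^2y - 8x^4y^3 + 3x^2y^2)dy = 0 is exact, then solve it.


Check exactness: ∂M/∂y = -8xy - 32x^3y^3 + 6xy^2 and ∂N/∂x = -8xy - 32x^3y^3 + 6xy^2; equal, so the equation is exact.
Integrate M with respect to x (treating y as constant): ∫M dx = -2x^2y^2 - 2x^4y^4 + x^2y^3 + h(y).
Differentiate w.r.t. y and set equal to N: the x-dependent terms already match, leaving h'(y) = 6y^2. Integrate: h(y) = 2y^3.
So F(x,y) = 2y^3 - 2x^2y^2 - 2x^4y^4 + x^2y^3.
General solution: 2y^3 - 2x^2y^2 - 2x^4y^4 + x^2y^3 = C.


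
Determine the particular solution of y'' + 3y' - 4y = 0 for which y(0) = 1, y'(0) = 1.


Characteristic roots of r² + 3r - 4 = 0 are 1, -4.
General solution y = c₁ e^(x) + c₂ e^(-4x).
Apply y(0) = 1: c₁ + c₂ = 1. Apply y'(0) = 1: 1 c₁ - 4 c₂ = 1.
Solve: c₁ = 1, c₂ = 0.
Particular solution: y = e^(x) + 0e^(-4x).


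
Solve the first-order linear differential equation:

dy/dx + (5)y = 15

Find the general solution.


P(x) = 5, Q(x) = 15; integrating factor μ = e^(5x).
(μ y)' = 15e^(5x) ⇒ μ y = 3e^(5x) + C.
Divide by μ: y = 3 + Ce^(-5x).


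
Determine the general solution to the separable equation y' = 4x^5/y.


Separate variables: y dy = 4x^5 dx.
Integrate both sides: y²/2 = (2/3)x^6 + C₀.
Multiply by 2: y² = (4/3)x^6 + C.


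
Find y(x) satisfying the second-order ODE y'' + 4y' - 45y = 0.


Characteristic equation: r² + 4r - 45 = 0.
Factor: (r - 5)(r + 9) = 0 ⇒ r = 5, -9 (distinct real).
General solution: y = C₁e^(5x) + C₂e^(-9x).


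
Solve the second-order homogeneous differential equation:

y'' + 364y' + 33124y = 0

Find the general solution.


Characteristic equation: r² + 364r + 33124 = 0, i.e. (r + 182)² = 0.
Repeated root r = -182; include an x factor for the second linearly independent solution.
General solution: y = (C₁ + C₂x)e^(-182x).


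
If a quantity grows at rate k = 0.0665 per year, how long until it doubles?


Exponential growth: P(t) = P₀ e^(0.0665t). Set P(t)/P₀ = 2: e^(0.0665t) = 2.
Solve: t = ln(2)/0.0665 ≈ 10.42 years.


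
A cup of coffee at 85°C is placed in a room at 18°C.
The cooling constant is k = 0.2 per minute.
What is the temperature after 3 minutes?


Newton's law: dT/dt = -k(T - T_a) has solution T(t) = T_a + (T₀ - T_a)e^(-kt).
Plug in T_a = 18, T₀ = 85, k = 0.2, t = 3: T(3) = 18 + (67)e^(-0.60) ≈ 54.8°C.


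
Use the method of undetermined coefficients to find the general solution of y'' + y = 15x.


Homogeneous: r² + 1 = 0 ⇒ r = ±1i, y_h = C₁cos(x) + C₂sin(x).
Polynomial forcing; try y_p = Ax + B. Then y_p'' + 1 y_p = 1(Ax + B) = 15x, so B = 0 and A = 15.
General solution: y = C₁cos(x) + C₂sin(x) + 15x.


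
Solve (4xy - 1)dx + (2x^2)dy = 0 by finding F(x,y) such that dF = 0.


Check exactness: ∂M/∂y = 4x and ∂N/∂x = 4x; equal, so the equation is exact.
Integrate M with respect to x (treating y as constant): ∫M dx = 2x^2y - x + h(y).
Differentiate w.r.t. y and set equal to N: all terms match, so h'(y) = 0 and h is a constant absorbed into C.
General solution: 2x^2y - x = C.


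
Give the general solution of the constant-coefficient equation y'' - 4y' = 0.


Characteristic equation: r² - 4r = 0.
Factor: (r - 0)(r - 4) = 0 ⇒ r = 0, 4 (distinct real).
General solution: y = C₁ + C₂e^(4x).


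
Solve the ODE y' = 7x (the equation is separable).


Integrate both sides with respect to x: y = ∫ 7x dx = (7/2)x^2 + C.


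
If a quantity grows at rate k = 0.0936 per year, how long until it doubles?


Exponential growth: P(t) = P₀ e^(0.0936t). Set P(t)/P₀ = 2: e^(0.0936t) = 2.
Solve: t = ln(2)/0.0936 ≈ 7.41 years.


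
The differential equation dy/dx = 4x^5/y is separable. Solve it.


Separate variables: y dy = 4x^5 dx.
Integrate both sides: y²/2 = (2/3)x^6 + C₀.
Multiply by 2: y² = (4/3)x^6 + C.


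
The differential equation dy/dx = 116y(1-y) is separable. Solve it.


Separate: dy/[y(1-y)] = 116 dx.
Partial fractions: 1/[y(1-y)] = 1/y + 1/(1-y).
Integrate: ln|y/(1-y)| = 116x + C₀.
Solve for y: y = 1/(1 + Ce^(-116x)).


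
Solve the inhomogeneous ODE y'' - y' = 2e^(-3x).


Characteristic roots of r² - r = 0 are 1, 0.
y_h = C₁e^(x) + C₂.
Forcing exponent -3 is not a characteristic root; try y_p = Ae^(-3x).
Substitute: A·(9 + (-1)·-3 + (0)) = A·12 = 2, so A = 1/6.
General solution: y = C₁e^(x) + C₂ + (1/6)e^(-3x).


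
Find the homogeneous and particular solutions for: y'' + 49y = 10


Homogeneous part: r² + 49 = 0 ⇒ r = ±7i, so y_h = C₁cos(7x) + C₂sin(7x).
Try constant y_p = A; plug in: 49A = 10 ⇒ A = 10/49.
General solution: y = C₁cos(7x) + C₂sin(7x) + 10/49.


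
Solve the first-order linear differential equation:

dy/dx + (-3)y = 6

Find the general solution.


P(x) = -3 ⇒ μ = e^(-3x).
(μ y)' = 6e^(-3x) ⇒ μ y = -2e^(-3x) + C.
Divide by μ: y = -2 + Ce^(3x).


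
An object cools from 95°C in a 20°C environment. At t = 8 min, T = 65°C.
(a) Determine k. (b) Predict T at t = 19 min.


Newton's law: T(t) = T_a + (T₀ - T_a)e^(-kt).
(a) Use T(8) = 65: (65 - 20)/(95 - 20) = e^(-k·8), so k = -ln(0.600)/8 ≈ 0.0639.
(b) Apply k to t = 19: T(19) = 20 + (75)e^(-1.213) ≈ 42.3°C.


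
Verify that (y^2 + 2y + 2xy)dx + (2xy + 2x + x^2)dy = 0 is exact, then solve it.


Check exactness: ∂M/∂y = 2y + 2 + 2x and ∂N/∂x = 2y + 2 + 2x; equal, so the equation is exact.
Integrate M with respect to x (treating y as constant): ∫M dx = xy^2 + 2xy + x^2y + h(y).
Differentiate w.r.t. y and set equal to N: all terms match, so h'(y) = 0 and h is a constant absorbed into C.
General solution: xy^2 + 2xy + x^2y = C.


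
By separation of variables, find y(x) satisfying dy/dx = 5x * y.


Separate variables: dy/y = 5x dx.
Integrate: ln|y| = (5/2)x^2 + C₀.
Exponentiate: y = Ce^((5/2)x^2).


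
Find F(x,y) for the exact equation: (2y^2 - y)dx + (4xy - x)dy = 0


Check exactness: ∂M/∂y = 4y - 1 and ∂N/∂x = 4y - 1; equal, so the equation is exact.
Integrate M with respect to x (treating y as constant): ∫M dx = 2xy^2 - xy + h(y).
Differentiate w.r.t. y and set equal to N: all terms match, so h'(y) = 0 and h is a constant absorbed into C.
General solution: 2xy^2 - xy = C.


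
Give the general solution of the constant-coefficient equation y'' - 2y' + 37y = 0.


Characteristic equation: r² - 2r + 37 = 0.
Discriminant is negative; roots r = 1 ± 6i (complex conjugate pair).
General solution uses e^(α x)(C₁ cos(β x) + C₂ sin(β x)): y = e^(x)(C₁cos(6x) + C₂sin(6x)).


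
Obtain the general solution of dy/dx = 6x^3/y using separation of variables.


Separate variables: y dy = 6x^3 dx.
Integrate both sides: y²/2 = (3/2)x^4 + C₀.
Multiply by 2: y² = 3x^4 + C.


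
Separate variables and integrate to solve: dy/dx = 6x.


Integrate both sides with respect to x: y = ∫ 6x dx = 3x^2 + C.


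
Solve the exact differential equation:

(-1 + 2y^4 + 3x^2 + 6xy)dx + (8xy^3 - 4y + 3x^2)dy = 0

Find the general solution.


Check exactness: ∂M/∂y = 8y^3 + 6x and ∂N/∂x = 8y^3 + 6x; equal, so the equation is exact.
Integrate M with respect to x (treating y as constant): ∫M dx = -x + 2xy^4 + x^3 + 3x^2y + h(y).
Differentiate w.r.t. y and set equal to N: the x-dependent terms already match, leaving h'(y) = -4y. Integrate: h(y) = -2y^2.
So F(x,y) = -x + 2xy^4 - 2y^2 + x^3 + 3x^2y.
General solution: -x + 2xy^4 - 2y^2 + x^3 + 3x^2y = C.


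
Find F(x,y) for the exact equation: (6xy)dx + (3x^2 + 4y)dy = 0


Check exactness: ∂M/∂y = 6x and ∂N/∂x = 6x; equal, so the equation is exact.
Integrate M with respect to x (treating y as constant): ∫M dx = 3x^2y + h(y).
Differentiate w.r.t. y and set equal to N: the x-dependent terms already match, leaving h'(y) = 4y. Integrate: h(y) = 2y^2.
So F(x,y) = 3x^2y + 2y^2.
General solution: 3x^2y + 2y^2 = C.


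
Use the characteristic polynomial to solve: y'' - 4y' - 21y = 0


Characteristic equation: r² - 4r - 21 = 0.
Factor: (r - 7)(r + 3) = 0 ⇒ r = 7, -3 (distinct real).
General solution: y = C₁e^(7x) + C₂e^(-3x).


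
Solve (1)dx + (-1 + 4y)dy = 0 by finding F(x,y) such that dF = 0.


Check exactness: ∂M/∂y = 0 and ∂N/∂x = 0; equal, so the equation is exact.
Integrate M with respect to x (treating y as constant): ∫M dx = x + h(y).
Differentiate w.r.t. y and set equal to N: the x-dependent terms already match, leaving h'(y) = -1 + 4y. Integrate: h(y) = -y + 2y^2.
So F(x,y) = -y + 2y^2 + x.
General solution: -y + 2y^2 + x = C.


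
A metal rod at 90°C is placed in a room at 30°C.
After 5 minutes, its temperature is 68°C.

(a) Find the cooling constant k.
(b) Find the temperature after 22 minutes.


Newton's law: T(t) = T_a + (T₀ - T_a)e^(-kt).
(a) Use T(5) = 68: (68 - 30)/(90 - 30) = e^(-k·5), so k = -ln(0.633)/5 ≈ 0.0914.
(b) Apply k to t = 22: T(22) = 30 + (60)e^(-2.010) ≈ 38.0°C.


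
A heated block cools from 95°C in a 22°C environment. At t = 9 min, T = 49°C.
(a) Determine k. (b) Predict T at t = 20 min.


Newton's law: T(t) = T_a + (T₀ - T_a)e^(-kt).
(a) Use T(9) = 49: (49 - 22)/(95 - 22) = e^(-k·9), so k = -ln(0.370)/9 ≈ 0.1105.
(b) Apply k to t = 20: T(20) = 22 + (73)e^(-2.210) ≈ 30.0°C.


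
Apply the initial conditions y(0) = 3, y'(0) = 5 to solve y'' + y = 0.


Characteristic roots of r² + 1 = 0 are ±1i, so y = C₁cos(x) + C₂sin(x).
Apply y(0) = 3: C₁ = 3. Differentiate and apply y'(0) = 5: 1·C₂ = 5, so C₂ = 5.
Particular solution: y = 3cos(x) + 5sin(x).


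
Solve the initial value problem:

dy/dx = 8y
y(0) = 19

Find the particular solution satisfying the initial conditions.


General solution of y' = 8y is y = Ce^(8x).
Apply y(0) = 19: C = 19.
Particular solution: y = 19e^(8x).


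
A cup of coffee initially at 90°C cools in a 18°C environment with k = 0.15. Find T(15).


Newton's law: dT/dt = -k(T - T_a) has solution T(t) = T_a + (T₀ - T_a)e^(-kt).
Plug in T_a = 18, T₀ = 90, k = 0.15, t = 15: T(15) = 18 + (72)e^(-2.25) ≈ 25.6°C.


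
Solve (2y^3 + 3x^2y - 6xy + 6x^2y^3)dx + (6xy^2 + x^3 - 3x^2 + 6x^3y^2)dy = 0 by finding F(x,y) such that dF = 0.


Check exactness: ∂M/∂y = 6y^2 + 3x^2 - 6x + 18x^2y^2 and ∂N/∂x = 6y^2 + 3x^2 - 6x + 18x^2y^2; equal, so the equation is exact.
Integrate M with respect to x (treating y as constant): ∫M dx = 2xy^3 + x^3y - 3x^2y + 2x^3y^3 + h(y).
Differentiate w.r.t. y and set equal to N: all terms match, so h'(y) = 0 and h is a constant absorbed into C.
General solution: 2xy^3 + x^3y - 3x^2y + 2x^3y^3 = C.


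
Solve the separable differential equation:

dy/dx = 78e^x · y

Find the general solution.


Separate variables: dy/y = 78e^x dx.
Integrate: ln|y| = 78e^x + C₀.
Exponentiate: y = Ce^(78e^x).


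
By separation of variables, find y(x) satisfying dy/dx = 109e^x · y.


Separate variables: dy/y = 109e^x dx.
Integrate: ln|y| = 109e^x + C₀.
Exponentiate: y = Ce^(109e^x).


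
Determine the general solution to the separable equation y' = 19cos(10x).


g(y) = 1, so integrate directly: y = ∫ 19cos(10x) dx = (19/10)sin(10x) + C.


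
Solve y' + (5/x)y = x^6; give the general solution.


P(x) = 5/x ⇒ μ = x^5.
(x^5 y)' = x^11 ⇒ x^5 y = x^12/(12) + C.
Solve for y: y = (1/12)x^7 + C/x^5.


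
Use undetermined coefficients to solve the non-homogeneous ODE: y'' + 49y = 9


Homogeneous part: r² + 49 = 0 ⇒ r = ±7i, so y_h = C₁cos(7x) + C₂sin(7x).
Try constant y_p = A; plug in: 49A = 9 ⇒ A = 9/49.
General solution: y = C₁cos(7x) + C₂sin(7x) + 9/49.


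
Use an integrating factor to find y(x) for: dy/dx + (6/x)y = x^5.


P(x) = 6/x ⇒ μ = x^6.
(x^6 y)' = x^11 ⇒ x^6 y = x^12/(12) + C.
Solve for y: y = (1/12)x^6 + C/x^6.


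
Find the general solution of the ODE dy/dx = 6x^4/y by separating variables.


Separate variables: y dy = 6x^4 dx.
Integrate both sides: y²/2 = (6/5)x^5 + C₀.
Multiply by 2: y² = (12/5)x^5 + C.


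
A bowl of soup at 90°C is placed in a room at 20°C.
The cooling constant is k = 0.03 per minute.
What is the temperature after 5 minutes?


Newton's law: dT/dt = -k(T - T_a) has solution T(t) = T_a + (T₀ - T_a)e^(-kt).
Plug in T_a = 20, T₀ = 90, k = 0.03, t = 5: T(5) = 20 + (70)e^(-0.15) ≈ 80.2°C.


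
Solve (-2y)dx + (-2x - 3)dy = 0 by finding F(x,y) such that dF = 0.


Check exactness: ∂M/∂y = -2 and ∂N/∂x = -2; equal, so the equation is exact.
Integrate M with respect to x (treating y as constant): ∫M dx = -2xy + h(y).
Differentiate w.r.t. y and set equal to N: the x-dependent terms already match, leaving h'(y) = -3. Integrate: h(y) = -3y.
So F(x,y) = -2xy - 3y.
General solution: -2xy - 3y = C.


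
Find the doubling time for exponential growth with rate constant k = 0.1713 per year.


Exponential growth: P(t) = P₀ e^(0.1713t). Set P(t)/P₀ = 2: e^(0.1713t) = 2.
Solve: t = ln(2)/0.1713 ≈ 4.05 years.


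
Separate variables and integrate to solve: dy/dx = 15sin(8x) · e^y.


Separate: e^(-y) dy = 15sin(8x) dx.
Integrate: -e^(-y) = -(15/8)cos(8x) + C₀.
Rearrange: e^(-y) = (15/8)cos(8x) + C.


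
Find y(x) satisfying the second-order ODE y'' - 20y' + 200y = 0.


Characteristic equation: r² - 20r + 200 = 0.
Discriminant is negative; roots r = 10 ± 10i (complex conjugate pair).
General solution uses e^(α x)(C₁ cos(β x) + C₂ sin(β x)): y = e^(10x)(C₁cos(10x) + C₂sin(10x)).


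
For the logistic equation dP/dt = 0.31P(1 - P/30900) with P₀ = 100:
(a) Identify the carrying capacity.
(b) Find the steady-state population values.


Logistic ODE dP/dt = 0.31P(1 - P/30900) has equilibria where dP/dt = 0, i.e. P = 0 or P = 30900.
The coefficient (1 - P/K) = 0 when P = K, identifying K = 30900 as the carrying capacity.
(a) K = 30900; (b) equilibria P = 0 and P = 30900.


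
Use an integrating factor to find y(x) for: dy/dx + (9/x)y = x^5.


P(x) = 9/x ⇒ μ = x^9.
(x^9 y)' = x^9·x^5 = x^14.
Integrate: x^9 y = x^15/(15) + C.
Solve for y: y = (1/15)x^6 + C/x^9.


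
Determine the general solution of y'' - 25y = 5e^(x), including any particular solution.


Characteristic roots of r² - 25 = 0 are -5, 5.
y_h = C₁e^(-5x) + C₂e^(5x).
Forcing exponent 1 is not a characteristic root; try y_p = Ae^(x).
Substitute: A·(1 + (0)·1 + (-25)) = A·-24 = 5, so A = -5/24.
General solution: y = C₁e^(-5x) + C₂e^(5x) - (5/24)e^(x).


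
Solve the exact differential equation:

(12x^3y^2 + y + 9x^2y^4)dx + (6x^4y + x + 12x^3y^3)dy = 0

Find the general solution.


Check exactness: ∂M/∂y = 24x^3y + 1 + 36x^2y^3 and ∂N/∂x = 24x^3y + 1 + 36x^2y^3; equal, so the equation is exact.
Integrate M with respect to x (treating y as constant): ∫M dx = 3x^4y^2 + xy + 3x^3y^4 + h(y).
Differentiate w.r.t. y and set equal to N: all terms match, so h'(y) = 0 and h is a constant absorbed into C.
General solution: 3x^4y^2 + xy + 3x^3y^4 = C.


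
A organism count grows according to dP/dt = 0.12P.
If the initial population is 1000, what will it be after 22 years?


The ODE dP/dt = 0.12P has solution P(t) = P(0)e^(0.12t).
Substitute P(0) = 1000 and t = 22: P(22) = 1000 e^(2.64) ≈ 14013.


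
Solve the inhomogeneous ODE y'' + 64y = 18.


Homogeneous part: r² + 64 = 0 ⇒ r = ±8i, so y_h = C₁cos(8x) + C₂sin(8x).
Try constant y_p = A; plug in: 64A = 18 ⇒ A = 9/32.
General solution: y = C₁cos(8x) + C₂sin(8x) + 9/32.


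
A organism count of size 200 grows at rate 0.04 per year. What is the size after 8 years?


The ODE dP/dt = 0.04P has solution P(t) = P(0)e^(0.04t).
Substitute P(0) = 200 and t = 8: P(8) = 200 e^(0.32) ≈ 275.


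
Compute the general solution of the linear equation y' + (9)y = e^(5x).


P(x) = 9 ⇒ μ = e^(9x).
(μ y)' = e^(14x) ⇒ μ y = e^(14x)/14 + C.
Divide by μ: y = (1/14)e^(5x) + Ce^(-9x).


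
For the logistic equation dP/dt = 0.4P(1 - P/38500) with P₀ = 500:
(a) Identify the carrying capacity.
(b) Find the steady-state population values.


Logistic ODE dP/dt = 0.4P(1 - P/38500) has equilibria where dP/dt = 0, i.e. P = 0 or P = 38500.
The coefficient (1 - P/K) = 0 when P = K, identifying K = 38500 as the carrying capacity.
(a) K = 38500; (b) equilibria P = 0 and P = 38500.


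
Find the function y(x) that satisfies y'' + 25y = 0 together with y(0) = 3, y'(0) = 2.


Characteristic roots of r² + 25 = 0 are ±5i, so y = C₁cos(5x) + C₂sin(5x).
Apply y(0) = 3: C₁ = 3. Differentiate and apply y'(0) = 2: 5·C₂ = 2, so C₂ = 2/5.
Particular solution: y = 3cos(5x) + (2/5)sin(5x).


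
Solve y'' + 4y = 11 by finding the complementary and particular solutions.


Homogeneous part: r² + 4 = 0 ⇒ r = ±2i, so y_h = C₁cos(2x) + C₂sin(2x).
Try constant y_p = A; plug in: 4A = 11 ⇒ A = 11/4.
General solution: y = C₁cos(2x) + C₂sin(2x) + 11/4.


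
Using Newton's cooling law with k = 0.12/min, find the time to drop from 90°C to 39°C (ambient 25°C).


From T(t) = T_a + (T₀ - T_a)e^(-kt), set T(t) = 39:
(39 - 25) / (90 - 25) = e^(-0.12t), so t = -ln(0.215)/0.12 ≈ 12.8 minutes.


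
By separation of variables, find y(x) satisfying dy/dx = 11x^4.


Integrate both sides with respect to x: y = ∫ 11x^4 dx = (11/5)x^5 + C.


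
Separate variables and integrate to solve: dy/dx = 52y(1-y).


Separate: dy/[y(1-y)] = 52 dx.
Partial fractions: 1/[y(1-y)] = 1/y + 1/(1-y).
Integrate: ln|y/(1-y)| = 52x + C₀.
Solve for y: y = 1/(1 + Ce^(-52x)).


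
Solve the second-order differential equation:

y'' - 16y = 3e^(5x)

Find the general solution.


Characteristic roots of r² - 16 = 0 are -4, 4.
y_h = C₁e^(-4x) + C₂e^(4x).
Forcing exponent 5 is not a characteristic root; try y_p = Ae^(5x).
Substitute: A·(25 + (0)·5 + (-16)) = A·9 = 3, so A = 1/3.
General solution: y = C₁e^(-4x) + C₂e^(4x) + (1/3)e^(5x).


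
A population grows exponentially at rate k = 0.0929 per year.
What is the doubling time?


Exponential growth: P(t) = P₀ e^(0.0929t). Set P(t)/P₀ = 2: e^(0.0929t) = 2.
Solve: t = ln(2)/0.0929 ≈ 7.46 years.


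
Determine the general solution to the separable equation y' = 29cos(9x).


g(y) = 1, so integrate directly: y = ∫ 29cos(9x) dx = (29/9)sin(9x) + C.


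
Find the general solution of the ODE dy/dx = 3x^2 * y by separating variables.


Separate variables: dy/y = 3x^2 dx.
Integrate: ln|y| = x^3 + C₀.
Exponentiate: y = Ce^(x^3).


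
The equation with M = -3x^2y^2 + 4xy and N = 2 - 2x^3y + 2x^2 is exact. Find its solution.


Check exactness: ∂M/∂y = -6x^2y + 4x and ∂N/∂x = -6x^2y + 4x; equal, so the equation is exact.
Integrate M with respect to x (treating y as constant): ∫M dx = -x^3y^2 + 2x^2y + h(y).
Differentiate w.r.t. y and set equal to N: the x-dependent terms already match, leaving h'(y) = 2. Integrate: h(y) = 2y.
So F(x,y) = 2y - x^3y^2 + 2x^2y.
General solution: 2y - x^3y^2 + 2x^2y = C.


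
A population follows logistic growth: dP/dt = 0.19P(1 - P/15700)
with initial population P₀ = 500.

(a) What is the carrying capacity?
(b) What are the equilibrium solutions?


Logistic ODE dP/dt = 0.19P(1 - P/15700) has equilibria where dP/dt = 0, i.e. P = 0 or P = 15700.
The coefficient (1 - P/K) = 0 when P = K, identifying K = 15700 as the carrying capacity.
(a) K = 15700; (b) equilibria P = 0 and P = 15700.


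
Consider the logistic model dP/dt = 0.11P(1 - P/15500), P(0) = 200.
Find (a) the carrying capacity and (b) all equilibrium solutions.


Logistic ODE dP/dt = 0.11P(1 - P/15500) has equilibria where dP/dt = 0, i.e. P = 0 or P = 15500.
The coefficient (1 - P/K) = 0 when P = K, identifying K = 15500 as the carrying capacity.
(a) K = 15500; (b) equilibria P = 0 and P = 15500.


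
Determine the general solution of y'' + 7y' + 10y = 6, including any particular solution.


Characteristic roots of r² + 7r + 10 = 0 are -2, -5.
y_h = C₁e^(-2x) + C₂e^(-5x).
Constant forcing; try y_p = A. Then 10A = 6 ⇒ A = 3/5.
General solution: y = C₁e^(-2x) + C₂e^(-5x) + 3/5.


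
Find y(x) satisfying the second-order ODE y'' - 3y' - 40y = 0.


Characteristic equation: r² - 3r - 40 = 0.
Factor: (r + 5)(r - 8) = 0 ⇒ r = -5, 8 (distinct real).
General solution: y = C₁e^(-5x) + C₂e^(8x).


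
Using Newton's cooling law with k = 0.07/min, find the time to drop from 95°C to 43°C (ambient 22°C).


From T(t) = T_a + (T₀ - T_a)e^(-kt), set T(t) = 43:
(43 - 22) / (95 - 22) = e^(-0.07t), so t = -ln(0.288)/0.07 ≈ 17.8 minutes.


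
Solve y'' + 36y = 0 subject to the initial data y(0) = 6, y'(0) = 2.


Characteristic roots of r² + 36 = 0 are ±6i, so y = C₁cos(6x) + C₂sin(6x).
Apply y(0) = 6: C₁ = 6. Differentiate and apply y'(0) = 2: 6·C₂ = 2, so C₂ = 1/3.
Particular solution: y = 6cos(6x) + (1/3)sin(6x).


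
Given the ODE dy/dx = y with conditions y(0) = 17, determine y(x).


General solution of y' = y is y = Ce^(x).
Apply y(0) = 17: C = 17.
Particular solution: y = 17e^(x).


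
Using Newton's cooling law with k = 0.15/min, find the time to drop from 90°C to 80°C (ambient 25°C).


From T(t) = T_a + (T₀ - T_a)e^(-kt), set T(t) = 80:
(80 - 25) / (90 - 25) = e^(-0.15t), so t = -ln(0.846)/0.15 ≈ 1.1 minutes.


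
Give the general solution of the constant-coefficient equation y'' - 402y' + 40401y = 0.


Characteristic equation: r² - 402r + 40401 = 0, i.e. (r - 201)² = 0.
Repeated root r = 201; include an x factor for the second linearly independent solution.
General solution: y = (C₁ + C₂x)e^(201x).


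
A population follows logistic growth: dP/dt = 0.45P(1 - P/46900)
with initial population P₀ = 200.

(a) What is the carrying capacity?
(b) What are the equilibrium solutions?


Logistic ODE dP/dt = 0.45P(1 - P/46900) has equilibria where dP/dt = 0, i.e. P = 0 or P = 46900.
The coefficient (1 - P/K) = 0 when P = K, identifying K = 46900 as the carrying capacity.
(a) K = 46900; (b) equilibria P = 0 and P = 46900.


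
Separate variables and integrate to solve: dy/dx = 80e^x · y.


Separate variables: dy/y = 80e^x dx.
Integrate: ln|y| = 80e^x + C₀.
Exponentiate: y = Ce^(80e^x).


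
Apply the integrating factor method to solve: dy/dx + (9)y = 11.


P(x) = 9, Q(x) = 11; integrating factor μ = e^(9x).
(μ y)' = 11e^(9x) ⇒ μ y = (11/9)e^(9x) + C.
Divide by μ: y = 11/9 + Ce^(-9x).


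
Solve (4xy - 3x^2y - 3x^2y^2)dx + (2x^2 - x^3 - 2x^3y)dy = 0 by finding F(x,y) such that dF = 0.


Check exactness: ∂M/∂y = 4x - 3x^2 - 6x^2y and ∂N/∂x = 4x - 3x^2 - 6x^2y; equal, so the equation is exact.
Integrate M with respect to x (treating y as constant): ∫M dx = 2x^2y - x^3y - x^3y^2 + h(y).
Differentiate w.r.t. y and set equal to N: all terms match, so h'(y) = 0 and h is a constant absorbed into C.
General solution: 2x^2y - x^3y - x^3y^2 = C.


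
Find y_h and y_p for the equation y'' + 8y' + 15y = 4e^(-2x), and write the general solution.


Characteristic roots of r² + 8r + 15 = 0 are -5, -3.
y_h = C₁e^(-5x) + C₂e^(-3x).
Forcing exponent -2 is not a characteristic root; try y_p = Ae^(-2x).
Substitute: A·(4 + (8)·-2 + (15)) = A·3 = 4, so A = 4/3.
General solution: y = C₁e^(-5x) + C₂e^(-3x) + (4/3)e^(-2x).


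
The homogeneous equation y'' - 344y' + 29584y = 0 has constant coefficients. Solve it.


Characteristic equation: r² - 344r + 29584 = 0, i.e. (r - 172)² = 0.
Repeated root r = 172; include an x factor for the second linearly independent solution.
General solution: y = (C₁ + C₂x)e^(172x).


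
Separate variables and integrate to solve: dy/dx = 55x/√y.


Separate: √y dy = 55x dx.
Integrate: (2/3)y^(3/2) = (55/2)x² + C.


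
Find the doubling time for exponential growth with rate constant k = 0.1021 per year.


Exponential growth: P(t) = P₀ e^(0.1021t). Set P(t)/P₀ = 2: e^(0.1021t) = 2.
Solve: t = ln(2)/0.1021 ≈ 6.79 years.


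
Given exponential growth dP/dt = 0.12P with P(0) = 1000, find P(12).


The ODE dP/dt = 0.12P has solution P(t) = P(0)e^(0.12t).
Substitute P(0) = 1000 and t = 12: P(12) = 1000 e^(1.44) ≈ 4221.


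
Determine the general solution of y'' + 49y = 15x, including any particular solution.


Homogeneous: r² + 49 = 0 ⇒ r = ±7i, y_h = C₁cos(7x) + C₂sin(7x).
Polynomial forcing; try y_p = Ax + B. Then y_p'' + 49 y_p = 49(Ax + B) = 15x, so B = 0 and A = 15/49.
General solution: y = C₁cos(7x) + C₂sin(7x) + (15/49)x.


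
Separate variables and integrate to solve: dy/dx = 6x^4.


Integrate both sides with respect to x: y = ∫ 6x^4 dx = (6/5)x^5 + C.


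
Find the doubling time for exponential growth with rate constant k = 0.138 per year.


Exponential growth: P(t) = P₀ e^(0.138t). Set P(t)/P₀ = 2: e^(0.138t) = 2.
Solve: t = ln(2)/0.138 ≈ 5.02 years.


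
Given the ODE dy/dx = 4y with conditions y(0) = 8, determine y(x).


General solution of y' = 4y is y = Ce^(4x).
Apply y(0) = 8: C = 8.
Particular solution: y = 8e^(4x).


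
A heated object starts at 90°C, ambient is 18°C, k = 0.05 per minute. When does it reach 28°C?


From T(t) = T_a + (T₀ - T_a)e^(-kt), set T(t) = 28:
(28 - 18) / (90 - 18) = e^(-0.05t), so t = -ln(0.139)/0.05 ≈ 39.5 minutes.


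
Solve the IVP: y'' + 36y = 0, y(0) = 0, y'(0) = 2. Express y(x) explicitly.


Characteristic roots of r² + 36 = 0 are ±6i, so y = C₁cos(6x) + C₂sin(6x).
Apply y(0) = 0: C₁ = 0. Differentiate and apply y'(0) = 2: 6·C₂ = 2, so C₂ = 1/3.
Particular solution: y = (1/3)sin(6x).


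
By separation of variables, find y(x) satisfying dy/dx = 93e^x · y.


Separate variables: dy/y = 93e^x dx.
Integrate: ln|y| = 93e^x + C₀.
Exponentiate: y = Ce^(93e^x).


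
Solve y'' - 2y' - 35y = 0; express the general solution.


Characteristic equation: r² - 2r - 35 = 0.
Factor: (r - 7)(r + 5) = 0 ⇒ r = 7, -5 (distinct real).
General solution: y = C₁e^(7x) + C₂e^(-5x).


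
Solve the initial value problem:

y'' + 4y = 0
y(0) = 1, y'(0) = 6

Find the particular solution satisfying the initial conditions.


Characteristic roots of r² + 4 = 0 are ±2i, so y = C₁cos(2x) + C₂sin(2x).
Apply y(0) = 1: C₁ = 1. Differentiate and apply y'(0) = 6: 2·C₂ = 6, so C₂ = 3.
Particular solution: y = cos(2x) + 3sin(2x).


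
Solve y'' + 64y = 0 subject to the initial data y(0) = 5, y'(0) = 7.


Characteristic roots of r² + 64 = 0 are ±8i, so y = C₁cos(8x) + C₂sin(8x).
Apply y(0) = 5: C₁ = 5. Differentiate and apply y'(0) = 7: 8·C₂ = 7, so C₂ = 7/8.
Particular solution: y = 5cos(8x) + (7/8)sin(8x).


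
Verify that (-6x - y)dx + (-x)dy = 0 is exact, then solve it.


Check exactness: ∂M/∂y = -1 and ∂N/∂x = -1; equal, so the equation is exact.
Integrate M with respect to x (treating y as constant): ∫M dx = -3x^2 - xy + h(y).
Differentiate w.r.t. y and set equal to N: all terms match, so h'(y) = 0 and h is a constant absorbed into C.
General solution: -3x^2 - xy = C.


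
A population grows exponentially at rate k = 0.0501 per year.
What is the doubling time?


Exponential growth: P(t) = P₀ e^(0.0501t). Set P(t)/P₀ = 2: e^(0.0501t) = 2.
Solve: t = ln(2)/0.0501 ≈ 13.84 years.


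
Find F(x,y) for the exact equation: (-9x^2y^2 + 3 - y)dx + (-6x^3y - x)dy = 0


Check exactness: ∂M/∂y = -18x^2y - 1 and ∂N/∂x = -18x^2y - 1; equal, so the equation is exact.
Integrate M with respect to x (treating y as constant): ∫M dx = -3x^3y^2 + 3x - xy + h(y).
Differentiate w.r.t. y and set equal to N: all terms match, so h'(y) = 0 and h is a constant absorbed into C.
General solution: -3x^3y^2 + 3x - xy = C.


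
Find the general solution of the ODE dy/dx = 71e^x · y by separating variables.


Separate variables: dy/y = 71e^x dx.
Integrate: ln|y| = 71e^x + C₀.
Exponentiate: y = Ce^(71e^x).


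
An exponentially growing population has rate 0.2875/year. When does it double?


Exponential growth: P(t) = P₀ e^(0.2875t). Set P(t)/P₀ = 2: e^(0.2875t) = 2.
Solve: t = ln(2)/0.2875 ≈ 2.41 years.


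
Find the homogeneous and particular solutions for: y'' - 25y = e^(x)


Characteristic roots of r² - 25 = 0 are -5, 5.
y_h = C₁e^(-5x) + C₂e^(5x).
Forcing exponent 1 is not a characteristic root; try y_p = Ae^(x).
Substitute: A·(1 + (0)·1 + (-25)) = A·-24 = 1, so A = -1/24.
General solution: y = C₁e^(-5x) + C₂e^(5x) - (1/24)e^(x).


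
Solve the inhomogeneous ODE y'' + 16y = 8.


Homogeneous part: r² + 16 = 0 ⇒ r = ±4i, so y_h = C₁cos(4x) + C₂sin(4x).
Try constant y_p = A; plug in: 16A = 8 ⇒ A = 1/2.
General solution: y = C₁cos(4x) + C₂sin(4x) + 1/2.


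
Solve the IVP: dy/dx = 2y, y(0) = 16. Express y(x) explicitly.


General solution of y' = 2y is y = Ce^(2x).
Apply y(0) = 16: C = 16.
Particular solution: y = 16e^(2x).


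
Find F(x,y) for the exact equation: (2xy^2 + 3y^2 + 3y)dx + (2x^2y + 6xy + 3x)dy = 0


Check exactness: ∂M/∂y = 4xy + 6y + 3 and ∂N/∂x = 4xy + 6y + 3; equal, so the equation is exact.
Integrate M with respect to x (treating y as constant): ∫M dx = x^2y^2 + 3xy^2 + 3xy + h(y).
Differentiate w.r.t. y and set equal to N: all terms match, so h'(y) = 0 and h is a constant absorbed into C.
General solution: x^2y^2 + 3xy^2 + 3xy = C.


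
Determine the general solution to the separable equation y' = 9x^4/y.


Separate variables: y dy = 9x^4 dx.
Integrate both sides: y²/2 = (9/5)x^5 + C₀.
Multiply by 2: y² = (18/5)x^5 + C.


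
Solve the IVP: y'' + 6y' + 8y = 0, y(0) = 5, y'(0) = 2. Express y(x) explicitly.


Characteristic roots of r² + 6r + 8 = 0 are -4, -2.
General solution y = c₁ e^(-4x) + c₂ e^(-2x).
Apply y(0) = 5: c₁ + c₂ = 5. Apply y'(0) = 2: -4 c₁ - 2 c₂ = 2.
Solve: c₁ = -6, c₂ = 11.
Particular solution: y = -6e^(-4x) + 11e^(-2x).


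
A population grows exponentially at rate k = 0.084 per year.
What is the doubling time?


Exponential growth: P(t) = P₀ e^(0.084t). Set P(t)/P₀ = 2: e^(0.084t) = 2.
Solve: t = ln(2)/0.084 ≈ 8.25 years.


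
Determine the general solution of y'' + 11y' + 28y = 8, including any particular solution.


Characteristic roots of r² + 11r + 28 = 0 are -7, -4.
y_h = C₁e^(-7x) + C₂e^(-4x).
Constant forcing; try y_p = A. Then 28A = 8 ⇒ A = 2/7.
General solution: y = C₁e^(-7x) + C₂e^(-4x) + 2/7.


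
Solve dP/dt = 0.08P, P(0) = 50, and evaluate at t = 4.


The ODE dP/dt = 0.08P has solution P(t) = P(0)e^(0.08t).
Substitute P(0) = 50 and t = 4: P(4) = 50 e^(0.32) ≈ 69.


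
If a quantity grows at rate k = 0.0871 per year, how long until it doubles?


Exponential growth: P(t) = P₀ e^(0.0871t). Set P(t)/P₀ = 2: e^(0.0871t) = 2.
Solve: t = ln(2)/0.0871 ≈ 7.96 years.


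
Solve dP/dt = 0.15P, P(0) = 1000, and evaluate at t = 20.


The ODE dP/dt = 0.15P has solution P(t) = P(0)e^(0.15t).
Substitute P(0) = 1000 and t = 20: P(20) = 1000 e^(3.00) ≈ 20086.


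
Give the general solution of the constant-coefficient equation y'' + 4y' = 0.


Characteristic equation: r² + 4r = 0.
Factor: (r + 4)(r - 0) = 0 ⇒ r = -4, 0 (distinct real).
General solution: y = C₁e^(-4x) + C₂.


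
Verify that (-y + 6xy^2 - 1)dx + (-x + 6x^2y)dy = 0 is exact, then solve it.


Check exactness: ∂M/∂y = -1 + 12xy and ∂N/∂x = -1 + 12xy; equal, so the equation is exact.
Integrate M with respect to x (treating y as constant): ∫M dx = -xy + 3x^2y^2 - x + h(y).
Differentiate w.r.t. y and set equal to N: all terms match, so h'(y) = 0 and h is a constant absorbed into C.
General solution: -xy + 3x^2y^2 - x = C.


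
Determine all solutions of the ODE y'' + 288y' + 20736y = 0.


Characteristic equation: r² + 288r + 20736 = 0, i.e. (r + 144)² = 0.
Repeated root r = -144; include an x factor for the second linearly independent solution.
General solution: y = (C₁ + C₂x)e^(-144x).


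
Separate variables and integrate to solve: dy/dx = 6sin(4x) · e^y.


Separate: e^(-y) dy = 6sin(4x) dx.
Integrate: -e^(-y) = -(3/2)cos(4x) + C₀.
Rearrange: e^(-y) = (3/2)cos(4x) + C.


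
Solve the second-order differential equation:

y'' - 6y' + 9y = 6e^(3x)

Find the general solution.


Characteristic polynomial (r - 3)² = 0; repeated root r = 3.
y_h = (C₁ + C₂x)e^(3x). Forcing matches the repeated root (resonance), so try y_p = Ax² e^(3x).
Substitute and solve for A: 2A = 6, so A = 3.
General solution: y = (C₁ + C₂x + 3x²)e^(3x).


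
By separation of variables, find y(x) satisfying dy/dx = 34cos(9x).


g(y) = 1, so integrate directly: y = ∫ 34cos(9x) dx = (34/9)sin(9x) + C.


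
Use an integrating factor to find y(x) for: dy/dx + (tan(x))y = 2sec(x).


P(x) = tan(x) ⇒ μ = e^(∫tan(x)dx) = sec(x).
(sec(x) y)' = 2sec²(x) ⇒ sec(x) y = 2tan(x) + C.
Multiply by cos(x): y = 2sin(x) + C·cos(x).


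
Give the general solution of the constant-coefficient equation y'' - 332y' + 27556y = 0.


Characteristic equation: r² - 332r + 27556 = 0, i.e. (r - 166)² = 0.
Repeated root r = 166; include an x factor for the second linearly independent solution.
General solution: y = (C₁ + C₂x)e^(166x).


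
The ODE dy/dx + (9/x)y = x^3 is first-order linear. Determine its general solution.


P(x) = 9/x ⇒ μ = x^9.
(x^9 y)' = x^12 ⇒ x^9 y = x^13/(13) + C.
Solve for y: y = (1/13)x^4 + C/x^9.


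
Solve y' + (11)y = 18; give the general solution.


P(x) = 11, Q(x) = 18; integrating factor μ = e^(11x).
(μ y)' = 18e^(11x) ⇒ μ y = (18/11)e^(11x) + C.
Divide by μ: y = 18/11 + Ce^(-11x).


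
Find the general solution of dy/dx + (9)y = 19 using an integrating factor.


P(x) = 9, Q(x) = 19; integrating factor μ = e^(9x).
(μ y)' = 19e^(9x) ⇒ μ y = (19/9)e^(9x) + C.
Divide by μ: y = 19/9 + Ce^(-9x).


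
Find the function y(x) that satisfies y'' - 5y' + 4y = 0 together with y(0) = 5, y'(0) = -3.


Characteristic roots of r² - 5r + 4 = 0 are 1, 4.
General solution y = c₁ e^(x) + c₂ e^(4x).
Apply y(0) = 5: c₁ + c₂ = 5. Apply y'(0) = -3: 1 c₁ + 4 c₂ = -3.
Solve: c₁ = 23/3, c₂ = -8/3.
Particular solution: y = (23/3)e^(x) - (8/3)e^(4x).


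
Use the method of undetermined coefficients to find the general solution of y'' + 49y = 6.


Homogeneous part: r² + 49 = 0 ⇒ r = ±7i, so y_h = C₁cos(7x) + C₂sin(7x).
Try constant y_p = A; plug in: 49A = 6 ⇒ A = 6/49.
General solution: y = C₁cos(7x) + C₂sin(7x) + 6/49.


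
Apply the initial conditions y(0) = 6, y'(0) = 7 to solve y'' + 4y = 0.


Characteristic roots of r² + 4 = 0 are ±2i, so y = C₁cos(2x) + C₂sin(2x).
Apply y(0) = 6: C₁ = 6. Differentiate and apply y'(0) = 7: 2·C₂ = 7, so C₂ = 7/2.
Particular solution: y = 6cos(2x) + (7/2)sin(2x).


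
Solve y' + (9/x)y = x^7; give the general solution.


P(x) = 9/x ⇒ μ = x^9.
(x^9 y)' = x^16 ⇒ x^9 y = x^17/(17) + C.
Solve for y: y = (1/17)x^8 + C/x^9.


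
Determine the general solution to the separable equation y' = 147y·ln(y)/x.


Separate: dy/[y ln(y)] = 147 dx/x.
Substitute u = ln(y): du/u = 147 dx/x.
Integrate: ln|ln(y)| = 147ln|x| + C₀, hence ln(y) = C·x^147.
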